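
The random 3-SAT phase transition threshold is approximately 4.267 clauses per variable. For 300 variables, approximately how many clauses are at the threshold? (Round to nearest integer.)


The 3-SAT phase transition occurs at approximately 4.267 clauses per variable.
m = 4.267 * 300 = 1280.1.
Rounded to nearest integer: 1280.

1280


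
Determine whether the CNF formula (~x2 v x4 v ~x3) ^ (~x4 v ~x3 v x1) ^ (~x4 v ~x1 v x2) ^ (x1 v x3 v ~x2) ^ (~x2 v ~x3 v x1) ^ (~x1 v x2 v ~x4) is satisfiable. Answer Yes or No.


Check all 16 possible truth assignments.
Number of satisfying assignments found: 8.
The formula is satisfiable.

Yes


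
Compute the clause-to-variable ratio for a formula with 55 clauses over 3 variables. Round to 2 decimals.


Clause-to-variable ratio = clauses / variables.
55 / 3 = 18.33.

18.33


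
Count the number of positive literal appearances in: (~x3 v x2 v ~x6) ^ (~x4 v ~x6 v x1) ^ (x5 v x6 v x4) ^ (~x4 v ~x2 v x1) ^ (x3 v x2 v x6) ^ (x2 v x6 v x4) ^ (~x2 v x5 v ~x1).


Scan each clause for unnegated literals.
Clause 1: 1 positive; Clause 2: 1 positive; Clause 3: 3 positive; Clause 4: 1 positive; Clause 5: 3 positive; Clause 6: 3 positive; Clause 7: 1 positive.
Total positive literal occurrences = 13.

13


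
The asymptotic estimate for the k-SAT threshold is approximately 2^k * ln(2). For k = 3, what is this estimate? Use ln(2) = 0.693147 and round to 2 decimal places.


Using the asymptotic formula: threshold ~ 2^k * ln(2).
2^3 = 8.
8 * 0.693147 = 5.55.

5.55


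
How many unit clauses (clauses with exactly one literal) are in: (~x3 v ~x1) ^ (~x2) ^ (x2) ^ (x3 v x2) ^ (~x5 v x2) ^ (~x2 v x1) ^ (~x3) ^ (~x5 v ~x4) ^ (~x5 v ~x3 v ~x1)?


A unit clause contains exactly one literal.
Unit clauses found: (~x2), (x2), (~x3).
Count = 3.

3


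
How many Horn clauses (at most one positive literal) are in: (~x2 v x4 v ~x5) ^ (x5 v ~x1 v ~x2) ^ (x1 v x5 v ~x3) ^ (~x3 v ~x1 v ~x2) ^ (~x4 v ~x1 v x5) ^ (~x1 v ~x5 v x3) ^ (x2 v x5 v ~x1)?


A Horn clause has at most one positive literal.
Clause 1: 1 positive lit(s) -> Horn
Clause 2: 1 positive lit(s) -> Horn
Clause 3: 2 positive lit(s) -> not Horn
Clause 4: 0 positive lit(s) -> Horn
Clause 5: 1 positive lit(s) -> Horn
Clause 6: 1 positive lit(s) -> Horn
Clause 7: 2 positive lit(s) -> not Horn
Total Horn clauses = 5.

5


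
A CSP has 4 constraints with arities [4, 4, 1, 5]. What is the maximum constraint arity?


The arities are: 4, 4, 1, 5.
Scan for the maximum value.
Maximum arity = 5.

5


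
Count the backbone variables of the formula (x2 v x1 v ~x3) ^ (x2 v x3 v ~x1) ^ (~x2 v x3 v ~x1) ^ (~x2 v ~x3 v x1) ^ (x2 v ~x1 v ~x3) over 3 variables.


Find all satisfying assignments: 3 model(s).
Check which variables have the same value in every model.
No variable is fixed across all models.
Backbone size = 0.

0


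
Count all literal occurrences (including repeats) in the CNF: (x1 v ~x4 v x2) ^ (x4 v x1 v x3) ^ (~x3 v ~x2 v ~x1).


Clause lengths: 3, 3, 3.
Sum = 3 + 3 + 3 = 9.

9


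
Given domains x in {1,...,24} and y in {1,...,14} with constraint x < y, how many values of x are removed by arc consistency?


For the constraint x < y, x needs a supporting value in y's domain.
x can be at most 13 (one less than y's maximum).
Valid x values from domain: 13 out of 24.
Pruned = 24 - 13 = 11.

11


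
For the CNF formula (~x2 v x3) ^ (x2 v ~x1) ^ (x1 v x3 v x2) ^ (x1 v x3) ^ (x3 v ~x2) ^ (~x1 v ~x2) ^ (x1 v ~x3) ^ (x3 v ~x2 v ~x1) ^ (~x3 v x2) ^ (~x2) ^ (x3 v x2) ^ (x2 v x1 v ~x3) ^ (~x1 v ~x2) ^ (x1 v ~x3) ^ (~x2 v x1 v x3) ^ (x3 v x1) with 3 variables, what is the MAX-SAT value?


Enumerate all 8 truth assignments.
For each, count how many of the 16 clauses are satisfied.
The formula is not fully satisfiable, so the maximum is below 16.
Maximum simultaneously satisfiable clauses = 14.

14


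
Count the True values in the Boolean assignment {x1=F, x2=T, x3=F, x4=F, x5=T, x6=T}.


The weight is the number of variables assigned True.
True variables: x2, x5, x6.
Weight = 3.

3


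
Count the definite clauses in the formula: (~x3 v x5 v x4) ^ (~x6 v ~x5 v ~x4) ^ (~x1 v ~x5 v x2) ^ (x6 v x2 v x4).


A definite clause has exactly one positive literal.
Clause 1: 2 positive -> not definite
Clause 2: 0 positive -> not definite
Clause 3: 1 positive -> definite
Clause 4: 3 positive -> not definite
Definite clause count = 1.

1


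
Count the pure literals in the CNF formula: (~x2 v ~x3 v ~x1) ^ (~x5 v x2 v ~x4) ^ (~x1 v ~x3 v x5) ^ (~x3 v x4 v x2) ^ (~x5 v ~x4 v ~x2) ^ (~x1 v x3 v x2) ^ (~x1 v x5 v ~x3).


A pure literal appears in only one polarity across all clauses.
Pure literals: x1 (negative only).
Count = 1.

1


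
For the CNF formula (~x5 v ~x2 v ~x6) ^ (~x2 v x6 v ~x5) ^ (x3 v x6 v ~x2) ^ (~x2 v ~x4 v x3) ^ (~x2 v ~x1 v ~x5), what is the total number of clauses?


Each group enclosed in parentheses joined by ^ is one clause.
Counting the conjuncts: 5 clauses.

5


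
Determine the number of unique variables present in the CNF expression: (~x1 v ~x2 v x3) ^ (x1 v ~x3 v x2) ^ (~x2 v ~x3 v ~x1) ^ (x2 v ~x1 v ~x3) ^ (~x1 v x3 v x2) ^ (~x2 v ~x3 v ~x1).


Identify each distinct variable in the formula.
Variables found: x1, x2, x3.
Total distinct variables = 3.

3


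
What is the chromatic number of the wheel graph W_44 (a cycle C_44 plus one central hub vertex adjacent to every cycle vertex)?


W_44 consists of the cycle C_44 together with a hub vertex adjacent to every cycle vertex.
The cycle C_44 needs 2 colors (even cycle -> 2).
The hub is adjacent to every cycle vertex, so it must receive a new color distinct from all of them.
Chromatic number = 2 + 1 = 3.

3


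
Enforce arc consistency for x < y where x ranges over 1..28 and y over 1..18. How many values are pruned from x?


For the constraint x < y, x needs a supporting value in y's domain.
x can be at most 17 (one less than y's maximum).
Valid x values from domain: 17 out of 28.
Pruned = 28 - 17 = 11.

11


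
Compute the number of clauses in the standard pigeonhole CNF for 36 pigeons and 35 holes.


The PHP encoding has two parts:
1) At-least-one-hole clauses: 36 (one per pigeon, each with 35 literals).
2) At-most-one-pigeon-per-hole clauses: 35 holes * C(36,2) = 35 * 630 = 22050.
Total clauses = 36 + 22050 = 22086.

22086


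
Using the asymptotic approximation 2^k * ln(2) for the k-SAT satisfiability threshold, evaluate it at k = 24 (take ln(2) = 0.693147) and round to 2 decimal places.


Using the asymptotic formula: threshold ~ 2^k * ln(2).
2^24 = 16777216.
16777216 * 0.693147 = 11629076.94.

11629076.94


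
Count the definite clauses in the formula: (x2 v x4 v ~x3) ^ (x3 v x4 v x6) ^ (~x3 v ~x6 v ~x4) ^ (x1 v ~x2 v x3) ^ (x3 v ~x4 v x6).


A definite clause has exactly one positive literal.
Clause 1: 2 positive -> not definite
Clause 2: 3 positive -> not definite
Clause 3: 0 positive -> not definite
Clause 4: 2 positive -> not definite
Clause 5: 2 positive -> not definite
Definite clause count = 0.

0


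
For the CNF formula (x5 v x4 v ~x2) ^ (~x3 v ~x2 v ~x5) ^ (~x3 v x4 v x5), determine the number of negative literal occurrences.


Scan each clause for negated literals.
Clause 1: 1 negative; Clause 2: 3 negative; Clause 3: 1 negative.
Total negative literal occurrences = 5.

5


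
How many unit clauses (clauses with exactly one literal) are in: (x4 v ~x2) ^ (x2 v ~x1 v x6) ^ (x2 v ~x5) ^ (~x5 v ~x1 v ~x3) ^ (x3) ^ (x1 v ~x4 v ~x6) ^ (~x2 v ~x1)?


A unit clause contains exactly one literal.
Unit clauses found: (x3).
Count = 1.

1


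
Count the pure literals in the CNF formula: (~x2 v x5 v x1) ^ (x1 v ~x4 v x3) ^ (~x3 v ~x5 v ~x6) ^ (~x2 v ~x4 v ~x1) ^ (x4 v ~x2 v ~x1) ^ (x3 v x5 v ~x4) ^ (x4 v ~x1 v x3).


A pure literal appears in only one polarity across all clauses.
Pure literals: x2 (negative only), x6 (negative only).
Count = 2.

2


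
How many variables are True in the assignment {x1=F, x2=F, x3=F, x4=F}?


The weight is the number of variables assigned True.
True variables: none.
Weight = 0.

0


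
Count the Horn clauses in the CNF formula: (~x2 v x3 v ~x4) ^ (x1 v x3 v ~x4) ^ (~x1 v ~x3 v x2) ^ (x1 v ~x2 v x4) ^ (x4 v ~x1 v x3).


A Horn clause has at most one positive literal.
Clause 1: 1 positive lit(s) -> Horn
Clause 2: 2 positive lit(s) -> not Horn
Clause 3: 1 positive lit(s) -> Horn
Clause 4: 2 positive lit(s) -> not Horn
Clause 5: 2 positive lit(s) -> not Horn
Total Horn clauses = 2.

2


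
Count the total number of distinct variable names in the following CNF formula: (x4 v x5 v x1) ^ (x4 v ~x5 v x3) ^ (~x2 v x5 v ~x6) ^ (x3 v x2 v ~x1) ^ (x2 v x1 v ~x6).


Identify each distinct variable in the formula.
Variables found: x1, x2, x3, x4, x5, x6.
Total distinct variables = 6.

6


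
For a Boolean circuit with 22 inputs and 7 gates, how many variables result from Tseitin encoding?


The Tseitin transformation introduces one auxiliary variable per gate.
Total variables = inputs + gates = 22 + 7 = 29.

29


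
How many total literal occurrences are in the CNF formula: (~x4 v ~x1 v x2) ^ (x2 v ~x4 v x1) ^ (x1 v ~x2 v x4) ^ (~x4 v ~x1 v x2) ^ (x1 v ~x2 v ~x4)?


Clause lengths: 3, 3, 3, 3, 3.
Sum = 3 + 3 + 3 + 3 + 3 = 15.

15


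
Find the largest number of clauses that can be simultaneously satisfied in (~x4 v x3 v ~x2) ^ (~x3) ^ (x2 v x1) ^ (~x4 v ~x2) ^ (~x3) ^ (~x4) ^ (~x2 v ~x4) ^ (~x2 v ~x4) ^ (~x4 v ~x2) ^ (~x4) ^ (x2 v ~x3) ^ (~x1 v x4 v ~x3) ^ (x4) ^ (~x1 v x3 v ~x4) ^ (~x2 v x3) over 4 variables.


Enumerate all 16 truth assignments.
For each, count how many of the 15 clauses are satisfied.
The formula is not fully satisfiable, so the maximum is below 15.
Maximum simultaneously satisfiable clauses = 14.

14


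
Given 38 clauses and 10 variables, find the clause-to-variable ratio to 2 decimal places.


Clause-to-variable ratio = clauses / variables.
38 / 10 = 3.8.

3.8


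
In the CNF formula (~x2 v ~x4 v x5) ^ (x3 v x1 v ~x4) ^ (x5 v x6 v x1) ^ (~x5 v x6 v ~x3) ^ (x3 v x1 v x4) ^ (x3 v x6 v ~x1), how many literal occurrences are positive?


Scan each clause for unnegated literals.
Clause 1: 1 positive; Clause 2: 2 positive; Clause 3: 3 positive; Clause 4: 1 positive; Clause 5: 3 positive; Clause 6: 2 positive.
Total positive literal occurrences = 12.

12


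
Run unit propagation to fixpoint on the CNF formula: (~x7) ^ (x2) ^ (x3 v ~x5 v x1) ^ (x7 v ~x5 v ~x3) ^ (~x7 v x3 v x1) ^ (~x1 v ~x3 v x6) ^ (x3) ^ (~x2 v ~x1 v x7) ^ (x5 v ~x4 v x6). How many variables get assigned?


Unit propagation repeatedly assigns the literal in any unit clause, then simplifies.
Assignments in order: x7 = F, x2 = T, x3 = T, x5 = F, x1 = F.
No further unit clauses remain.
Total variables assigned = 5.

5


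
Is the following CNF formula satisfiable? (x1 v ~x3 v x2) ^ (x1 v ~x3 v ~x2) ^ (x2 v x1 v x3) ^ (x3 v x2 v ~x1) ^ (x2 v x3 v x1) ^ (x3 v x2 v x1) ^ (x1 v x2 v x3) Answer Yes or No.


Check all 8 possible truth assignments.
Number of satisfying assignments found: 4.
The formula is satisfiable.

Yes


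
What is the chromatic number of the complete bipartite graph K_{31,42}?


K_{31,42} is bipartite by definition: the two parts are independent sets, with every edge crossing between them.
Color all vertices in one part with color 1 and all vertices in the other part with color 2.
Since the graph has at least one edge, one color does not suffice.
Chromatic number = 2.

2


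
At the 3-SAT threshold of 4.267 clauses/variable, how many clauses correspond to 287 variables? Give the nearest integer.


The 3-SAT phase transition occurs at approximately 4.267 clauses per variable.
m = 4.267 * 287 = 1224.629.
Rounded to nearest integer: 1225.

1225


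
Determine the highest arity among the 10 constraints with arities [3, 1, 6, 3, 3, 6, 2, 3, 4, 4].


The arities are: 3, 1, 6, 3, 3, 6, 2, 3, 4, 4.
Scan for the maximum value.
Maximum arity = 6.

6


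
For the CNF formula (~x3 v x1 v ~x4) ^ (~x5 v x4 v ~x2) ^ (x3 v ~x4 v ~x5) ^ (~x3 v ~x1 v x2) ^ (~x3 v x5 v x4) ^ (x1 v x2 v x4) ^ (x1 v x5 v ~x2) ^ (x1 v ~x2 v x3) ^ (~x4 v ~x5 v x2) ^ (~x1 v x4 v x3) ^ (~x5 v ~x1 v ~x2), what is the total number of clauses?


Each group enclosed in parentheses joined by ^ is one clause.
Counting the conjuncts: 11 clauses.

11


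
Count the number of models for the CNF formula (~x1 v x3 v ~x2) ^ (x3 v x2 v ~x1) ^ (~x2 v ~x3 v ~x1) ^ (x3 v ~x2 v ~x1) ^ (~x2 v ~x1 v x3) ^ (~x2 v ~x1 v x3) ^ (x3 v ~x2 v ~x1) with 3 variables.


Enumerate all 8 truth assignments over 3 variables.
Test each against every clause.
Satisfying assignments found: 5.

5


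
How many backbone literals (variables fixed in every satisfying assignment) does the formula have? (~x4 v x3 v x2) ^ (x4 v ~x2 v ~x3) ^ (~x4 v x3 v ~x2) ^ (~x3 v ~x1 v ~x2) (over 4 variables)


Find all satisfying assignments: 9 model(s).
Check which variables have the same value in every model.
No variable is fixed across all models.
Backbone size = 0.

0


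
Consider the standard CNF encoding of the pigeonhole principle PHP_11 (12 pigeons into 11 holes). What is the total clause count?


The PHP encoding has two parts:
1) At-least-one-hole clauses: 12 (one per pigeon, each with 11 literals).
2) At-most-one-pigeon-per-hole clauses: 11 holes * C(12,2) = 11 * 66 = 726.
Total clauses = 12 + 726 = 738.

738


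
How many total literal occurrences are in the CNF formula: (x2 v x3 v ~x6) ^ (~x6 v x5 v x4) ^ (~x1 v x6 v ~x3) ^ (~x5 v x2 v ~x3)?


Clause lengths: 3, 3, 3, 3.
Sum = 3 + 3 + 3 + 3 = 12.

12


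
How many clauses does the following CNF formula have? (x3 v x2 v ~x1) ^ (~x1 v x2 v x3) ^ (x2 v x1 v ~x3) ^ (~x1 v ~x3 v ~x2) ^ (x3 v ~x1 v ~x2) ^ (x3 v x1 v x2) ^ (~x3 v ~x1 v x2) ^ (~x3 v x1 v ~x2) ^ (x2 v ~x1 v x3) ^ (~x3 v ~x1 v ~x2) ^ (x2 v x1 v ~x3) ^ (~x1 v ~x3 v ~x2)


Each group enclosed in parentheses joined by ^ is one clause.
Counting the conjuncts: 12 clauses.

12


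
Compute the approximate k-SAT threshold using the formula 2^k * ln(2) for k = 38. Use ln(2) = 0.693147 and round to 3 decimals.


Using the asymptotic formula: threshold ~ 2^k * ln(2).
2^38 = 274877906944.
274877906944 * 0.693147 = 190530796564.513.

190530796564.513


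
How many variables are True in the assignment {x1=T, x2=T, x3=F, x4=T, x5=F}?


The weight is the number of variables assigned True.
True variables: x1, x2, x4.
Weight = 3.

3


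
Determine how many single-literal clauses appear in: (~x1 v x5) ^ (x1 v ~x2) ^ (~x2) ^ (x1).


A unit clause contains exactly one literal.
Unit clauses found: (~x2), (x1).
Count = 2.

2


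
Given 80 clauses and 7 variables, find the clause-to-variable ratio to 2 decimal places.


Clause-to-variable ratio = clauses / variables.
80 / 7 = 11.43.

11.43


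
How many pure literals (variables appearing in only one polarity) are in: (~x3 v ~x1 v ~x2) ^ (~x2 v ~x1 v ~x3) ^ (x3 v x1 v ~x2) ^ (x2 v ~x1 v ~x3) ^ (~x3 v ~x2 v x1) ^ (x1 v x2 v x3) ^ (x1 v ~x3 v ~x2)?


A pure literal appears in only one polarity across all clauses.
No pure literals found.
Count = 0.

0


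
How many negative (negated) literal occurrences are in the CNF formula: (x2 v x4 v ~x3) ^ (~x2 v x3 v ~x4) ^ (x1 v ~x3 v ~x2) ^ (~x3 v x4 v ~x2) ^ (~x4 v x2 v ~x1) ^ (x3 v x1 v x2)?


Scan each clause for negated literals.
Clause 1: 1 negative; Clause 2: 2 negative; Clause 3: 2 negative; Clause 4: 2 negative; Clause 5: 2 negative; Clause 6: 0 negative.
Total negative literal occurrences = 9.

9


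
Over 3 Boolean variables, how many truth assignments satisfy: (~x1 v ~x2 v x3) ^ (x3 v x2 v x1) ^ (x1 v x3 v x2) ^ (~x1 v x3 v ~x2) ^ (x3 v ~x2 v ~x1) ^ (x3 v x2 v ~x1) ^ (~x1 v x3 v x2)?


Enumerate all 8 truth assignments over 3 variables.
Test each against every clause.
Satisfying assignments found: 5.

5


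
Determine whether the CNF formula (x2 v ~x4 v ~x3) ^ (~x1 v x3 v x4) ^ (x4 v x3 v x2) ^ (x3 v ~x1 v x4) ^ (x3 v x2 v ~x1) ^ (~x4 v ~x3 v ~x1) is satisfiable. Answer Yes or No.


Check all 16 possible truth assignments.
Number of satisfying assignments found: 9.
The formula is satisfiable.

Yes


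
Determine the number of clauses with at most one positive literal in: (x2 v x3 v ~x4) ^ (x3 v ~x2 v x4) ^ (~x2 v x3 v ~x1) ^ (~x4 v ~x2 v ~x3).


A Horn clause has at most one positive literal.
Clause 1: 2 positive lit(s) -> not Horn
Clause 2: 2 positive lit(s) -> not Horn
Clause 3: 1 positive lit(s) -> Horn
Clause 4: 0 positive lit(s) -> Horn
Total Horn clauses = 2.

2


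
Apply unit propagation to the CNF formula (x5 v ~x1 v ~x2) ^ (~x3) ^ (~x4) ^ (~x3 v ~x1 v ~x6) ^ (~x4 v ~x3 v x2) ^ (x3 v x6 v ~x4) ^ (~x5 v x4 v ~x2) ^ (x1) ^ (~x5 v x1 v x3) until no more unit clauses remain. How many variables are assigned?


Unit propagation repeatedly assigns the literal in any unit clause, then simplifies.
Assignments in order: x3 = F, x4 = F, x1 = T.
No further unit clauses remain.
Total variables assigned = 3.

3


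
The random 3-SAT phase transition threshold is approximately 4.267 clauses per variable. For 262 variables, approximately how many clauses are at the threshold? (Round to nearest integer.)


The 3-SAT phase transition occurs at approximately 4.267 clauses per variable.
m = 4.267 * 262 = 1117.954.
Rounded to nearest integer: 1118.

1118


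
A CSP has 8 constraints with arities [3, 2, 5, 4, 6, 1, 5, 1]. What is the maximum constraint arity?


The arities are: 3, 2, 5, 4, 6, 1, 5, 1.
Scan for the maximum value.
Maximum arity = 6.

6


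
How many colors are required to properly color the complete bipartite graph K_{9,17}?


K_{9,17} is bipartite by definition: the two parts are independent sets, with every edge crossing between them.
Color all vertices in one part with color 1 and all vertices in the other part with color 2.
Since the graph has at least one edge, one color does not suffice.
Chromatic number = 2.

2


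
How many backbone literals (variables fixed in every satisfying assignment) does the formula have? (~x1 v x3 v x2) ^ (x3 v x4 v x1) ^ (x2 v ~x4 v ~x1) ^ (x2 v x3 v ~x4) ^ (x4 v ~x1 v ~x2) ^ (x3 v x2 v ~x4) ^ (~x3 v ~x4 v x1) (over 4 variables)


Find all satisfying assignments: 6 model(s).
Check which variables have the same value in every model.
No variable is fixed across all models.
Backbone size = 0.

0


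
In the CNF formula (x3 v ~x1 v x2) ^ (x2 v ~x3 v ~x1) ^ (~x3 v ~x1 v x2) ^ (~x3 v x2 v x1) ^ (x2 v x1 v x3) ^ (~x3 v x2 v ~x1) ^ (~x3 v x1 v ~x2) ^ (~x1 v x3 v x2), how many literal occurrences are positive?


Scan each clause for unnegated literals.
Clause 1: 2 positive; Clause 2: 1 positive; Clause 3: 1 positive; Clause 4: 2 positive; Clause 5: 3 positive; Clause 6: 1 positive; Clause 7: 1 positive; Clause 8: 2 positive.
Total positive literal occurrences = 13.

13


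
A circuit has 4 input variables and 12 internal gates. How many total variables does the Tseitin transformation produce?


The Tseitin transformation introduces one auxiliary variable per gate.
Total variables = inputs + gates = 4 + 12 = 16.

16


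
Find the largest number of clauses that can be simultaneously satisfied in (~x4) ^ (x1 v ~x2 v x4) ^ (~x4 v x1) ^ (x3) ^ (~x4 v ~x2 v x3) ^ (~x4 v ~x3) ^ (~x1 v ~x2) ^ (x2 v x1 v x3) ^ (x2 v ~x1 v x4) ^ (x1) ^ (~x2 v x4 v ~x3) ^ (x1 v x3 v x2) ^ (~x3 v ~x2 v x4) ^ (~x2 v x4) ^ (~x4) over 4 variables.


Enumerate all 16 truth assignments.
For each, count how many of the 15 clauses are satisfied.
The formula is not fully satisfiable, so the maximum is below 15.
Maximum simultaneously satisfiable clauses = 14.

14


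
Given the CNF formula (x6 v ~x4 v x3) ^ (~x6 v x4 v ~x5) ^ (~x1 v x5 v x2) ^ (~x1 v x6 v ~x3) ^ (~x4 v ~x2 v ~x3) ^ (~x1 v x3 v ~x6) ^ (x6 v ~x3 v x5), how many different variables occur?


Identify each distinct variable in the formula.
Variables found: x1, x2, x3, x4, x5, x6.
Total distinct variables = 6.

6


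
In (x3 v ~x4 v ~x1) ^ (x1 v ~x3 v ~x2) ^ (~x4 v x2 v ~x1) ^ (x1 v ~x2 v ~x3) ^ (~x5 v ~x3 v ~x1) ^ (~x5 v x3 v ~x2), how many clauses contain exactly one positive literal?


A definite clause has exactly one positive literal.
Clause 1: 1 positive -> definite
Clause 2: 1 positive -> definite
Clause 3: 1 positive -> definite
Clause 4: 1 positive -> definite
Clause 5: 0 positive -> not definite
Clause 6: 1 positive -> definite
Definite clause count = 5.

5


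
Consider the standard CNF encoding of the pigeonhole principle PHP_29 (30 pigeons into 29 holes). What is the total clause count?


The PHP encoding has two parts:
1) At-least-one-hole clauses: 30 (one per pigeon, each with 29 literals).
2) At-most-one-pigeon-per-hole clauses: 29 holes * C(30,2) = 29 * 435 = 12615.
Total clauses = 30 + 12615 = 12645.

12645


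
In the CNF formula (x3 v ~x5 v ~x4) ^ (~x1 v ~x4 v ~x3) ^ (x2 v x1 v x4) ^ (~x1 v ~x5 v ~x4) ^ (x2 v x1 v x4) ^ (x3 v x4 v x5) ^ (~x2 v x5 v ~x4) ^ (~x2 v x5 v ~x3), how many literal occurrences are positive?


Scan each clause for unnegated literals.
Clause 1: 1 positive; Clause 2: 0 positive; Clause 3: 3 positive; Clause 4: 0 positive; Clause 5: 3 positive; Clause 6: 3 positive; Clause 7: 1 positive; Clause 8: 1 positive.
Total positive literal occurrences = 12.

12


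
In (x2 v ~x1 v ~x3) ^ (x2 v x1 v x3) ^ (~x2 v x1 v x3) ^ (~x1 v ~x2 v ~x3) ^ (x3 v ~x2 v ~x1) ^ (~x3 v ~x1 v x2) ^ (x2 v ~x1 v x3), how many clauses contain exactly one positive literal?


A definite clause has exactly one positive literal.
Clause 1: 1 positive -> definite
Clause 2: 3 positive -> not definite
Clause 3: 2 positive -> not definite
Clause 4: 0 positive -> not definite
Clause 5: 1 positive -> definite
Clause 6: 1 positive -> definite
Clause 7: 2 positive -> not definite
Definite clause count = 3.

3


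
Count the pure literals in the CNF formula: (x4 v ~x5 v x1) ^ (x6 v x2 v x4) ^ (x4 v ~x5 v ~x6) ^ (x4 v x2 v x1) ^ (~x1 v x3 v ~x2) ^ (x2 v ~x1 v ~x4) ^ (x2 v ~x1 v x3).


A pure literal appears in only one polarity across all clauses.
Pure literals: x3 (positive only), x5 (negative only).
Count = 2.

2


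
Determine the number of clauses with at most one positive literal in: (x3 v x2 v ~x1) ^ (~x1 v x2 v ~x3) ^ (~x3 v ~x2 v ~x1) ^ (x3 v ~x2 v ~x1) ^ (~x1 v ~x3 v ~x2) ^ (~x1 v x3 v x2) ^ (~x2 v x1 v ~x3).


A Horn clause has at most one positive literal.
Clause 1: 2 positive lit(s) -> not Horn
Clause 2: 1 positive lit(s) -> Horn
Clause 3: 0 positive lit(s) -> Horn
Clause 4: 1 positive lit(s) -> Horn
Clause 5: 0 positive lit(s) -> Horn
Clause 6: 2 positive lit(s) -> not Horn
Clause 7: 1 positive lit(s) -> Horn
Total Horn clauses = 5.

5


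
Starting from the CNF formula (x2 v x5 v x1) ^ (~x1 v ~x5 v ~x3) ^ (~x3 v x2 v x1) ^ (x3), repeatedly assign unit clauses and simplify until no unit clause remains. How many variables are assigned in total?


Unit propagation repeatedly assigns the literal in any unit clause, then simplifies.
Assignments in order: x3 = T.
No further unit clauses remain.
Total variables assigned = 1.

1


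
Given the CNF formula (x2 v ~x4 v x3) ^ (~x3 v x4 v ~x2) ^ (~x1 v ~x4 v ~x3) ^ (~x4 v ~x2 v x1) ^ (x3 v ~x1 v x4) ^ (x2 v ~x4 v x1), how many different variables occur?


Identify each distinct variable in the formula.
Variables found: x1, x2, x3, x4.
Total distinct variables = 4.

4


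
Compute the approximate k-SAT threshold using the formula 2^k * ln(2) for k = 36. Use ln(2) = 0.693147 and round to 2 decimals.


Using the asymptotic formula: threshold ~ 2^k * ln(2).
2^36 = 68719476736.
68719476736 * 0.693147 = 47632699141.13.

47632699141.13


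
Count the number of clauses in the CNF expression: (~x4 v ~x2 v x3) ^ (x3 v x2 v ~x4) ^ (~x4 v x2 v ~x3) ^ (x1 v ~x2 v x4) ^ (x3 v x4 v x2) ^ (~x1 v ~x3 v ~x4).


Each group enclosed in parentheses joined by ^ is one clause.
Counting the conjuncts: 6 clauses.

6


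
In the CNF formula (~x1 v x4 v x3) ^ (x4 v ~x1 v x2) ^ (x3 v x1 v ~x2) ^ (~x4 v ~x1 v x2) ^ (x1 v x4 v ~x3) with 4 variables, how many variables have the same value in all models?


Find all satisfying assignments: 7 model(s).
Check which variables have the same value in every model.
No variable is fixed across all models.
Backbone size = 0.

0


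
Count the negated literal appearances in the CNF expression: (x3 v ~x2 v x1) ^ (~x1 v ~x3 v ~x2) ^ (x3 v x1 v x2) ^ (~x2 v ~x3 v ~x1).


Scan each clause for negated literals.
Clause 1: 1 negative; Clause 2: 3 negative; Clause 3: 0 negative; Clause 4: 3 negative.
Total negative literal occurrences = 7.

7


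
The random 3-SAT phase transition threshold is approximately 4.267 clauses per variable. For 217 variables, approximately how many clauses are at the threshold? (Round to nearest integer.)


The 3-SAT phase transition occurs at approximately 4.267 clauses per variable.
m = 4.267 * 217 = 925.939.
Rounded to nearest integer: 926.

926


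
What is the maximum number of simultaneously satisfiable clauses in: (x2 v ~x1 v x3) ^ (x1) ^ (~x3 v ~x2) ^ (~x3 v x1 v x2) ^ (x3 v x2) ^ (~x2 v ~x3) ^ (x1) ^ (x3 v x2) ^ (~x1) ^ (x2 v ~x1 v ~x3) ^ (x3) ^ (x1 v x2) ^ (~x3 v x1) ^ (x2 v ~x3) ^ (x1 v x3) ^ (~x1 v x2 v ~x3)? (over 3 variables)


Enumerate all 8 truth assignments.
For each, count how many of the 16 clauses are satisfied.
The formula is not fully satisfiable, so the maximum is below 16.
Maximum simultaneously satisfiable clauses = 14.

14


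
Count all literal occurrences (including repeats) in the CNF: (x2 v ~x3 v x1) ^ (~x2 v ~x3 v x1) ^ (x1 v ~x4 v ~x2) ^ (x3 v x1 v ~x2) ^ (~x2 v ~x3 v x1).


Clause lengths: 3, 3, 3, 3, 3.
Sum = 3 + 3 + 3 + 3 + 3 = 15.

15


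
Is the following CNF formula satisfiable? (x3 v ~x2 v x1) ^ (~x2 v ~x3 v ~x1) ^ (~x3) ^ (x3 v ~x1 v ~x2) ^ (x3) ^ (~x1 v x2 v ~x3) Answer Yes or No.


Check all 8 possible truth assignments.
Number of satisfying assignments found: 0.
The formula is unsatisfiable.

No


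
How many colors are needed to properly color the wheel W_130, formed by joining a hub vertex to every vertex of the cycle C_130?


W_130 consists of the cycle C_130 together with a hub vertex adjacent to every cycle vertex.
The cycle C_130 needs 2 colors (even cycle -> 2).
The hub is adjacent to every cycle vertex, so it must receive a new color distinct from all of them.
Chromatic number = 2 + 1 = 3.

3


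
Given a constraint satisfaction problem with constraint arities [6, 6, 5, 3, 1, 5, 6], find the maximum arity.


The arities are: 6, 6, 5, 3, 1, 5, 6.
Scan for the maximum value.
Maximum arity = 6.

6


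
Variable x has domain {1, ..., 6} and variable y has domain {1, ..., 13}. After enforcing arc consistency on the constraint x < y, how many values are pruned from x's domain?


For the constraint x < y, x needs a supporting value in y's domain.
x can be at most 12 (one less than y's maximum).
Valid x values from domain: 6 out of 6.
Pruned = 6 - 6 = 0.

0


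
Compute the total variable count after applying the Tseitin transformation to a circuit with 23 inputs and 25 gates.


The Tseitin transformation introduces one auxiliary variable per gate.
Total variables = inputs + gates = 23 + 25 = 48.

48


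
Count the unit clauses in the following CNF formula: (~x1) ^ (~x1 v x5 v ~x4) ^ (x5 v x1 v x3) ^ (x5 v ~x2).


A unit clause contains exactly one literal.
Unit clauses found: (~x1).
Count = 1.

1


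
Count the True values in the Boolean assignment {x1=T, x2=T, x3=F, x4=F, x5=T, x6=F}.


The weight is the number of variables assigned True.
True variables: x1, x2, x5.
Weight = 3.

3


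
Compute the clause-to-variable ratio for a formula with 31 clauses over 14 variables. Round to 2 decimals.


Clause-to-variable ratio = clauses / variables.
31 / 14 = 2.21.

2.21


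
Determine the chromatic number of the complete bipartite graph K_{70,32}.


K_{70,32} is bipartite by definition: the two parts are independent sets, with every edge crossing between them.
Color all vertices in one part with color 1 and all vertices in the other part with color 2.
Since the graph has at least one edge, one color does not suffice.
Chromatic number = 2.

2


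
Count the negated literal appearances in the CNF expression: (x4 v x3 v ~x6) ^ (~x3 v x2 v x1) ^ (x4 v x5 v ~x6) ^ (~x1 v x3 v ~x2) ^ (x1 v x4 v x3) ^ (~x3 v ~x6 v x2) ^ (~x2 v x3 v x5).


Scan each clause for negated literals.
Clause 1: 1 negative; Clause 2: 1 negative; Clause 3: 1 negative; Clause 4: 2 negative; Clause 5: 0 negative; Clause 6: 2 negative; Clause 7: 1 negative.
Total negative literal occurrences = 8.

8


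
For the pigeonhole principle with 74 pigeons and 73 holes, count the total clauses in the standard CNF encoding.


The PHP encoding has two parts:
1) At-least-one-hole clauses: 74 (one per pigeon, each with 73 literals).
2) At-most-one-pigeon-per-hole clauses: 73 holes * C(74,2) = 73 * 2701 = 197173.
Total clauses = 74 + 197173 = 197247.

197247


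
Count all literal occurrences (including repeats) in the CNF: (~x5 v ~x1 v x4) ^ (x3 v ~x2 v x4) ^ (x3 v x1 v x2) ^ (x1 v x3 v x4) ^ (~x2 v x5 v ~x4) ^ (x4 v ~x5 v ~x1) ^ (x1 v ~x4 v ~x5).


Clause lengths: 3, 3, 3, 3, 3, 3, 3.
Sum = 3 + 3 + 3 + 3 + 3 + 3 + 3 = 21.

21


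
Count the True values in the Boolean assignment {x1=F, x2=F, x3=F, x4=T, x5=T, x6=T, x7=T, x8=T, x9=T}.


The weight is the number of variables assigned True.
True variables: x4, x5, x6, x7, x8, x9.
Weight = 6.

6


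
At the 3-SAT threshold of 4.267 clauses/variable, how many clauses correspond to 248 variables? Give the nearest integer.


The 3-SAT phase transition occurs at approximately 4.267 clauses per variable.
m = 4.267 * 248 = 1058.216.
Rounded to nearest integer: 1058.

1058


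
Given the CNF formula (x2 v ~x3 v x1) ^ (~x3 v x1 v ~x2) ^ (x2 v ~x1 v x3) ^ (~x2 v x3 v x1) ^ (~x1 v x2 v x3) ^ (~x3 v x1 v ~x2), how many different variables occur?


Identify each distinct variable in the formula.
Variables found: x1, x2, x3.
Total distinct variables = 3.

3


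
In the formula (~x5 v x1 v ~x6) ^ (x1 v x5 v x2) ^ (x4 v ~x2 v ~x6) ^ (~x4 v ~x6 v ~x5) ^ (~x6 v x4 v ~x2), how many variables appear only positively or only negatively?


A pure literal appears in only one polarity across all clauses.
Pure literals: x1 (positive only), x6 (negative only).
Count = 2.

2


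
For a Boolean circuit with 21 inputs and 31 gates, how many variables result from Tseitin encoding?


The Tseitin transformation introduces one auxiliary variable per gate.
Total variables = inputs + gates = 21 + 31 = 52.

52


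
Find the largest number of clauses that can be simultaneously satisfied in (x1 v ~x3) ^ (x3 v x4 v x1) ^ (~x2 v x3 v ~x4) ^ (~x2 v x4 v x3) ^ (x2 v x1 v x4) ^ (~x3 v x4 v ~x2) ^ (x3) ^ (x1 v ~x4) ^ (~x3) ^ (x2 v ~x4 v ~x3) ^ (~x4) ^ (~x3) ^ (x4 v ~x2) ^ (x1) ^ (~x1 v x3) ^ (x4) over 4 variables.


Enumerate all 16 truth assignments.
For each, count how many of the 16 clauses are satisfied.
The formula is not fully satisfiable, so the maximum is below 16.
Maximum simultaneously satisfiable clauses = 13.

13


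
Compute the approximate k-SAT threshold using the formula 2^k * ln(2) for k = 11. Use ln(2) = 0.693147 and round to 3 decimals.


Using the asymptotic formula: threshold ~ 2^k * ln(2).
2^11 = 2048.
2048 * 0.693147 = 1419.565.

1419.565


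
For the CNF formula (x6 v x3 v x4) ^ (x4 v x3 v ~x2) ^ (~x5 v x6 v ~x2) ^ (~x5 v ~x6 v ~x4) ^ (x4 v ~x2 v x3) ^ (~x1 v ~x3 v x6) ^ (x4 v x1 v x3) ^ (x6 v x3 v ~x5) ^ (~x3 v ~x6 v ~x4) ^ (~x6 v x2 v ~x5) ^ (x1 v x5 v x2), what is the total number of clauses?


Each group enclosed in parentheses joined by ^ is one clause.
Counting the conjuncts: 11 clauses.

11


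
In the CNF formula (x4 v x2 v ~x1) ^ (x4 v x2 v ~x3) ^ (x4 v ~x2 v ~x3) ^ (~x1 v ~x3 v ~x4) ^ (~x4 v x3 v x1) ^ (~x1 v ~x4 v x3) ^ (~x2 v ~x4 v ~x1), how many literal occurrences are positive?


Scan each clause for unnegated literals.
Clause 1: 2 positive; Clause 2: 2 positive; Clause 3: 1 positive; Clause 4: 0 positive; Clause 5: 2 positive; Clause 6: 1 positive; Clause 7: 0 positive.
Total positive literal occurrences = 8.

8


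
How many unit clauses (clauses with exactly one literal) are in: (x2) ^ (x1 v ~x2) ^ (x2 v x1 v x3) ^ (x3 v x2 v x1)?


A unit clause contains exactly one literal.
Unit clauses found: (x2).
Count = 1.

1


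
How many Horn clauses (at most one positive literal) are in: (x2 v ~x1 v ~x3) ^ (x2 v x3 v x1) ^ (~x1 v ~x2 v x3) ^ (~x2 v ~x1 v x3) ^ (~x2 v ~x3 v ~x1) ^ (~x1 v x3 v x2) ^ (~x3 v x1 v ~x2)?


A Horn clause has at most one positive literal.
Clause 1: 1 positive lit(s) -> Horn
Clause 2: 3 positive lit(s) -> not Horn
Clause 3: 1 positive lit(s) -> Horn
Clause 4: 1 positive lit(s) -> Horn
Clause 5: 0 positive lit(s) -> Horn
Clause 6: 2 positive lit(s) -> not Horn
Clause 7: 1 positive lit(s) -> Horn
Total Horn clauses = 5.

5


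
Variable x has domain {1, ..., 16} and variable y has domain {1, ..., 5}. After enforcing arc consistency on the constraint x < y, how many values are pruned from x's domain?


For the constraint x < y, x needs a supporting value in y's domain.
x can be at most 4 (one less than y's maximum).
Valid x values from domain: 4 out of 16.
Pruned = 16 - 4 = 12.

12


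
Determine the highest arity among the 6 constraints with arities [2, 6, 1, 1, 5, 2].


The arities are: 2, 6, 1, 1, 5, 2.
Scan for the maximum value.
Maximum arity = 6.

6


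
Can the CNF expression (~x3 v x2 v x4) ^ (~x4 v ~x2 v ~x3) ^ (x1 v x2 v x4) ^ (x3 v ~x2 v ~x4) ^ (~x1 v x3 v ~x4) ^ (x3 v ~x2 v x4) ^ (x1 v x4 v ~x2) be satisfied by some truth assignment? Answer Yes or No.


Check all 16 possible truth assignments.
Number of satisfying assignments found: 5.
The formula is satisfiable.

Yes


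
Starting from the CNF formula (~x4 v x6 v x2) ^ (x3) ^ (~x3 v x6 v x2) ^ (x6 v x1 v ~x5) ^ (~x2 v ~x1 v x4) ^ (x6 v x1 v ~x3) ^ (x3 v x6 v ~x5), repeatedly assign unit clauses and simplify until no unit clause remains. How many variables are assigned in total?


Unit propagation repeatedly assigns the literal in any unit clause, then simplifies.
Assignments in order: x3 = T.
No further unit clauses remain.
Total variables assigned = 1.

1


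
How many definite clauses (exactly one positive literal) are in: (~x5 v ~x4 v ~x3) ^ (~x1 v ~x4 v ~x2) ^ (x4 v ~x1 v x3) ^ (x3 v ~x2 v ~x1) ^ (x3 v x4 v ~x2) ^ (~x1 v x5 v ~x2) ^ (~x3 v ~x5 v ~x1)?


A definite clause has exactly one positive literal.
Clause 1: 0 positive -> not definite
Clause 2: 0 positive -> not definite
Clause 3: 2 positive -> not definite
Clause 4: 1 positive -> definite
Clause 5: 2 positive -> not definite
Clause 6: 1 positive -> definite
Clause 7: 0 positive -> not definite
Definite clause count = 2.

2


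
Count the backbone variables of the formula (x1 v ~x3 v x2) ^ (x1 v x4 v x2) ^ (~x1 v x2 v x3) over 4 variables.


Find all satisfying assignments: 11 model(s).
Check which variables have the same value in every model.
No variable is fixed across all models.
Backbone size = 0.

0


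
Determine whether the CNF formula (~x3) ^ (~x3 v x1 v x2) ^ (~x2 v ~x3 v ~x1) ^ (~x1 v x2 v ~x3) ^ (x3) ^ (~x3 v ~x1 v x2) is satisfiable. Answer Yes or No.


Check all 8 possible truth assignments.
Number of satisfying assignments found: 0.
The formula is unsatisfiable.

No


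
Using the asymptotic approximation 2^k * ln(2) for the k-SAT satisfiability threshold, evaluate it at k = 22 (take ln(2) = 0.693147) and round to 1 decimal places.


Using the asymptotic formula: threshold ~ 2^k * ln(2).
2^22 = 4194304.
4194304 * 0.693147 = 2907269.2.

2907269.2


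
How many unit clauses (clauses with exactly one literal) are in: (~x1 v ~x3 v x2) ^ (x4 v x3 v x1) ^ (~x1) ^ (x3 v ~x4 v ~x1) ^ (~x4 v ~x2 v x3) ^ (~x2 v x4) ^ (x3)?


A unit clause contains exactly one literal.
Unit clauses found: (~x1), (x3).
Count = 2.

2


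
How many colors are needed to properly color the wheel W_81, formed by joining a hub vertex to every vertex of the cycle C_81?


W_81 consists of the cycle C_81 together with a hub vertex adjacent to every cycle vertex.
The cycle C_81 needs 3 colors (odd cycle -> 3).
The hub is adjacent to every cycle vertex, so it must receive a new color distinct from all of them.
Chromatic number = 3 + 1 = 4.

4


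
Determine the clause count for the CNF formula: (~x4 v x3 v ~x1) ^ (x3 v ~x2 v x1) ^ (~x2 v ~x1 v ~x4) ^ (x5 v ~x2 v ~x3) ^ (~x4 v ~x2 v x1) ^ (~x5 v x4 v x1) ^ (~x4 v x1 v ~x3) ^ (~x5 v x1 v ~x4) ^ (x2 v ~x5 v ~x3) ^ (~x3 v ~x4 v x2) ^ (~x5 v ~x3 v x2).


Each group enclosed in parentheses joined by ^ is one clause.
Counting the conjuncts: 11 clauses.

11


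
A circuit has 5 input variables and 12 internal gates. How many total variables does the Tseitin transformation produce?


The Tseitin transformation introduces one auxiliary variable per gate.
Total variables = inputs + gates = 5 + 12 = 17.

17


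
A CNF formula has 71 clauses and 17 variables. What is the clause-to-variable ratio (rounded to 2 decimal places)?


Clause-to-variable ratio = clauses / variables.
71 / 17 = 4.18.

4.18


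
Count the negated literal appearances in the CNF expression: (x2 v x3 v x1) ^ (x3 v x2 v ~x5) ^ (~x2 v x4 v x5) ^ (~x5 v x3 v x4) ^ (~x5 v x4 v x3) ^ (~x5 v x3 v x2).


Scan each clause for negated literals.
Clause 1: 0 negative; Clause 2: 1 negative; Clause 3: 1 negative; Clause 4: 1 negative; Clause 5: 1 negative; Clause 6: 1 negative.
Total negative literal occurrences = 5.

5


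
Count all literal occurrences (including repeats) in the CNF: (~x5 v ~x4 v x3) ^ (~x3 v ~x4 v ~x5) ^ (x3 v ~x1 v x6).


Clause lengths: 3, 3, 3.
Sum = 3 + 3 + 3 = 9.

9


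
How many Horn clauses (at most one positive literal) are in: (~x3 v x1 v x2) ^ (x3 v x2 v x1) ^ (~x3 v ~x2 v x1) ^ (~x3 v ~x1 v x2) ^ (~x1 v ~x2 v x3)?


A Horn clause has at most one positive literal.
Clause 1: 2 positive lit(s) -> not Horn
Clause 2: 3 positive lit(s) -> not Horn
Clause 3: 1 positive lit(s) -> Horn
Clause 4: 1 positive lit(s) -> Horn
Clause 5: 1 positive lit(s) -> Horn
Total Horn clauses = 3.

3


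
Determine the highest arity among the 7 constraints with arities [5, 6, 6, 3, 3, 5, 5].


The arities are: 5, 6, 6, 3, 3, 5, 5.
Scan for the maximum value.
Maximum arity = 6.

6


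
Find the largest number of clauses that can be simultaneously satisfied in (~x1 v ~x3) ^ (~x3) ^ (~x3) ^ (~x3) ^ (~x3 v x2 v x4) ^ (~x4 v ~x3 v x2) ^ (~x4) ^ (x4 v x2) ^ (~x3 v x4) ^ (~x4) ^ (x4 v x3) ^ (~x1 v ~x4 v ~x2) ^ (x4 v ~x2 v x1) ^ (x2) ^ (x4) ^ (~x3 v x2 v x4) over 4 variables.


Enumerate all 16 truth assignments.
For each, count how many of the 16 clauses are satisfied.
The formula is not fully satisfiable, so the maximum is below 16.
Maximum simultaneously satisfiable clauses = 14.

14


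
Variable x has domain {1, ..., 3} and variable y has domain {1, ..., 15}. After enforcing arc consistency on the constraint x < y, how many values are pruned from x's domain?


For the constraint x < y, x needs a supporting value in y's domain.
x can be at most 14 (one less than y's maximum).
Valid x values from domain: 3 out of 3.
Pruned = 3 - 3 = 0.

0


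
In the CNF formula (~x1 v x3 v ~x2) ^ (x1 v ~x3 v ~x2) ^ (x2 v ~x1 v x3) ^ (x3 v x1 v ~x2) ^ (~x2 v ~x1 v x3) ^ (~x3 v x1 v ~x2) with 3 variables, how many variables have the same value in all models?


Find all satisfying assignments: 4 model(s).
Check which variables have the same value in every model.
No variable is fixed across all models.
Backbone size = 0.

0


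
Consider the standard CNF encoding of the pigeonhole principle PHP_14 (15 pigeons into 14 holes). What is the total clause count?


The PHP encoding has two parts:
1) At-least-one-hole clauses: 15 (one per pigeon, each with 14 literals).
2) At-most-one-pigeon-per-hole clauses: 14 holes * C(15,2) = 14 * 105 = 1470.
Total clauses = 15 + 1470 = 1485.

1485
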